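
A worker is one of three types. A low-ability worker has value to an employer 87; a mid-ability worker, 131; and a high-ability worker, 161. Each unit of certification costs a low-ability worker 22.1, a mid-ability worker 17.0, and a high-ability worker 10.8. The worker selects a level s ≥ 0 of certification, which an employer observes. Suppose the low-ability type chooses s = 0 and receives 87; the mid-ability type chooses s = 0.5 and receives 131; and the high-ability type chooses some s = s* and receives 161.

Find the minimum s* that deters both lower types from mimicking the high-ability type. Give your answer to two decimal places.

3.35

Low-ability type (on-path payoff 87) won't mimic when 87 ≥ 161 − 22.1·s*, i.e. s* ≥ 3.35.
Mid-ability type (on-path payoff 131 − 17.0×0.5 = 122.5) won't mimic when 122.5 ≥ 161 − 17.0·s*, i.e. s* ≥ 2.26.
Both must hold, so s* = max(3.35, 2.26) = 3.35. The low-ability type's constraint binds.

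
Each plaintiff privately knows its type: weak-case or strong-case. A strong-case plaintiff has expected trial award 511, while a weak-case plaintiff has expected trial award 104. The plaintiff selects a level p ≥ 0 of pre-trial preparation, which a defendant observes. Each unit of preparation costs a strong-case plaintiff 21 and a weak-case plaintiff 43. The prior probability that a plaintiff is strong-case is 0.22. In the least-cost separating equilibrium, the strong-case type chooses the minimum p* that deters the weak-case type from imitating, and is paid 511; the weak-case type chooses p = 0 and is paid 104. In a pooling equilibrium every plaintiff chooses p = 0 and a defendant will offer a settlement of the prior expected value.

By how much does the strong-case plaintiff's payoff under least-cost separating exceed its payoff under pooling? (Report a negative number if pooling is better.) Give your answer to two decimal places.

118.69

Least-cost separating signal: p* solves 104 = 511 − 43·p*, so p* = (511 − 104)/43 ≈ 9.4651.
Strong-case type's separating payoff: 511 − 21 × p* = 511 − 21 × (511 − 104)/43 = 511 − 8547/43 ≈ 312.2326.
Pooling payoff: 0.22 × 511 + 0.78 × 104 = 193.54.
Difference: 312.2326 − 193.54 = 118.6926, i.e. 118.69 to two decimal places.
The strong-case type prefers to separate.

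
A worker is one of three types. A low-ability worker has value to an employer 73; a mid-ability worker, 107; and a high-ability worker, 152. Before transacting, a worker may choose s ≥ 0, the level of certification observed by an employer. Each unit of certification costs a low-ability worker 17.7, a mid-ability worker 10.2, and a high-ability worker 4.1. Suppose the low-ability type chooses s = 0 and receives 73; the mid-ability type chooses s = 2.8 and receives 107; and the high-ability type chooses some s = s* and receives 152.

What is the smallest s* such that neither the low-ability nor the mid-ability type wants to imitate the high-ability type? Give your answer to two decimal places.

Low-ability type (on-path payoff 73) won't mimic when 73 ≥ 152 − 17.7·s*, i.e. s* ≥ 4.46.
Mid-ability type (on-path payoff 107 − 10.2×2.8 = 78.44) won't mimic when 78.44 ≥ 152 − 10.2·s*, i.e. s* ≥ 7.21.
Both must hold, so s* = max(4.46, 7.21) = 7.21. The mid-ability type's constraint binds.

7.21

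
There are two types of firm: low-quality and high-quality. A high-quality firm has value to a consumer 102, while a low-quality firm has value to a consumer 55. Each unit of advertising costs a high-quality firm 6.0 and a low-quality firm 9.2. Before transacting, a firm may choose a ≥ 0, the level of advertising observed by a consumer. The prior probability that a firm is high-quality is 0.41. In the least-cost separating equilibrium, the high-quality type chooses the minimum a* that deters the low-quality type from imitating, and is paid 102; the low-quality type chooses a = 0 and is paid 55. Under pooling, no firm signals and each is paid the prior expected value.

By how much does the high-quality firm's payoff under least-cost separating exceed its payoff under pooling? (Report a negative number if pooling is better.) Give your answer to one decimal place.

Least-cost separating signal: a* solves 55 = 102 − 9.2·a*, so a* = (102 − 55)/9.2 ≈ 5.1087.
High-quality type's separating payoff: 102 − 6.0 × a* = 102 − 6.0 × (102 − 55)/9.2 = 102 − 282/9.2 ≈ 71.348.
Pooling payoff: 0.41 × 102 + 0.59 × 55 = 74.27.
Difference: 71.348 − 74.27 = -2.922, i.e. -2.9 to one decimal place.
The high-quality type would prefer the pooling outcome.

-2.9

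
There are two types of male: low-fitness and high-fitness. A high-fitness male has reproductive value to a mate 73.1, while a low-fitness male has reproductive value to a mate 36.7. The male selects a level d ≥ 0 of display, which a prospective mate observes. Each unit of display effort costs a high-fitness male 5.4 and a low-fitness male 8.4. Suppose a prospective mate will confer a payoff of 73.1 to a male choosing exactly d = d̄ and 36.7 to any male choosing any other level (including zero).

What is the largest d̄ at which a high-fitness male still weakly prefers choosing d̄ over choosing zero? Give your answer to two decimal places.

Choosing d̄ yields the high-fitness type 73.1 − 5.4·d̄; choosing zero yields 36.7.
The high-fitness type is indifferent at 73.1 − 5.4·d̄ = 36.7, i.e. d̄ = (73.1 − 36.7) / 5.4 ≈ 6.74.
For any d̄ above 6.74 the high-fitness type would rather pool at zero, so separation collapses.

6.74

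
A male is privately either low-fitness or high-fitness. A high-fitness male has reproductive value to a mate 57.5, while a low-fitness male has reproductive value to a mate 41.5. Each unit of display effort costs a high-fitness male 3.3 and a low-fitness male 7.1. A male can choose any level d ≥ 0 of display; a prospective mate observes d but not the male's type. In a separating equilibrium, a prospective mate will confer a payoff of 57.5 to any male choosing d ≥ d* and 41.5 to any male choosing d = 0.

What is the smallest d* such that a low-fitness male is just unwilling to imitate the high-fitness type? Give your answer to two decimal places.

A low-fitness male choosing d = 0 receives 41.5.
Imitating at d* instead would pay 57.5 at cost 7.1·d*, netting 57.5 − 7.1·d*.
Indifference: 41.5 = 57.5 − 7.1·d*, so d* = (57.5 − 41.5) / 7.1 ≈ 2.25.
At d* the low-fitness type's incentive constraint just binds; the high-fitness type strictly prefers d* since its per-unit cost is lower.

2.25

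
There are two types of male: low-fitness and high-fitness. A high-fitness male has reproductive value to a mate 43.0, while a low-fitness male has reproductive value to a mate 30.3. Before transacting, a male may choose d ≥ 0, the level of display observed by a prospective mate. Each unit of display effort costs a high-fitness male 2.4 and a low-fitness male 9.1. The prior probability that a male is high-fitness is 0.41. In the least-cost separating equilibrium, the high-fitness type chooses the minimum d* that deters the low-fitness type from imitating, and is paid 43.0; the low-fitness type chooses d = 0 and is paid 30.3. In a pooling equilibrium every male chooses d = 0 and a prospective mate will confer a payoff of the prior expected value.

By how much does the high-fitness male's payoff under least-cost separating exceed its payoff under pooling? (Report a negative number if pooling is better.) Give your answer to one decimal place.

4.1

Least-cost separating signal: d* solves 30.3 = 43.0 − 9.1·d*, so d* = (43.0 − 30.3)/9.1 ≈ 1.3956.
High-fitness type's separating payoff: 43.0 − 2.4 × d* = 43.0 − 2.4 × (43.0 − 30.3)/9.1 = 43.0 − 30.48/9.1 ≈ 39.651.
Pooling payoff: 0.41 × 43.0 + 0.59 × 30.3 = 35.507.
Difference: 39.651 − 35.507 = 4.144, i.e. 4.1 to one decimal place.
The high-fitness type prefers to separate.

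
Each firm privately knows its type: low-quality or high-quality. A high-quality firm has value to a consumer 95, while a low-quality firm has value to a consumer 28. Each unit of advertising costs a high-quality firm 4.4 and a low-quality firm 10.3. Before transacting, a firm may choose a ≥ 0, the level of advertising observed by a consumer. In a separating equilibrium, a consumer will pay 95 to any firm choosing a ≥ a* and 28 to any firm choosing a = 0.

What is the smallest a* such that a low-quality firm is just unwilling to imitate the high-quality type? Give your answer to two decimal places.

6.50

A low-quality firm choosing a = 0 receives 28.
Imitating at a* instead would pay 95 at cost 10.3·a*, netting 95 − 10.3·a*.
Indifference: 28 = 95 − 10.3·a*, so a* = (95 − 28) / 10.3 ≈ 6.50.
At a* the low-quality type's incentive constraint just binds; the high-quality type strictly prefers a* since its per-unit cost is lower.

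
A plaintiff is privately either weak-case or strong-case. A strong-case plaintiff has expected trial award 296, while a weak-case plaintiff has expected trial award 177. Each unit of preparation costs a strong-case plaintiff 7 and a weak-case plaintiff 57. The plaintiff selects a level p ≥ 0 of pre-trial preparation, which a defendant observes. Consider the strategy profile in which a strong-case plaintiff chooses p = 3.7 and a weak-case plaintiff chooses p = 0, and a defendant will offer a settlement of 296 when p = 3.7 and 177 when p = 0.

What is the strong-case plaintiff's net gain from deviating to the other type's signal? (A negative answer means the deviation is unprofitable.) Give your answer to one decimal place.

-93.1

Playing p = 3.7 the strong-case plaintiff receives 296 − 7 × 3.7 = 270.1.
Deviating to p = 0 yields 177 instead.
Gain from deviating: 177 − 270.1 = -93.1.
The gain is negative, so the strong-case type's incentive-compatibility constraint is satisfied.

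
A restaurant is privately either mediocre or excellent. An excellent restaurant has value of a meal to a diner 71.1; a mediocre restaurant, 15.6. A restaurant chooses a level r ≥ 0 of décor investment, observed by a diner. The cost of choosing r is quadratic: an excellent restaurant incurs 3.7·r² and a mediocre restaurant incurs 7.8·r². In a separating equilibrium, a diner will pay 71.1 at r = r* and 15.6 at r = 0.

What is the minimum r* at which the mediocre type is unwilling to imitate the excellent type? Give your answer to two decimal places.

2.67

The mediocre type at r = 0 receives 15.6; imitating at r* yields 71.1 − 7.8·r*².
Indifference: 15.6 = 71.1 − 7.8·r*², so r*² = (71.1 − 15.6) / 7.8 ≈ 7.1154.
r* = √7.1154 ≈ 2.67.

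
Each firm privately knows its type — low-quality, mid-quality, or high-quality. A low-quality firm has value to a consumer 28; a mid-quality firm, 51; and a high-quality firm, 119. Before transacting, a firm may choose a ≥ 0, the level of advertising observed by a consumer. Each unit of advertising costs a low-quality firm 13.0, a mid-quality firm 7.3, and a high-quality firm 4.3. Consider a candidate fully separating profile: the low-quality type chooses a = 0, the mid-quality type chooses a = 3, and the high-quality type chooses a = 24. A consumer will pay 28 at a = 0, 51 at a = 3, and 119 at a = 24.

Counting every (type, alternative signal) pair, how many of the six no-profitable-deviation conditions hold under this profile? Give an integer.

Mid-quality (own payoff 51 − 7.3×3 = 29.1): to a=0 gives 28 → no gain ✓; to a=24 gives 119 − 7.3×24 = -56.2 → no gain ✓.
High-quality (own payoff 119 − 4.3×24 = 15.8): to a=0 gives 28 → profitable ✗; to a=3 gives 51 − 4.3×3 = 38.1 → profitable ✗.
Low-quality (own payoff 28): to a=3 gives 51 − 13.0×3 = 12 → no gain ✓; to a=24 gives 119 − 13.0×24 = -193 → no gain ✓.
4 of the 6 constraints hold; not an equilibrium.

4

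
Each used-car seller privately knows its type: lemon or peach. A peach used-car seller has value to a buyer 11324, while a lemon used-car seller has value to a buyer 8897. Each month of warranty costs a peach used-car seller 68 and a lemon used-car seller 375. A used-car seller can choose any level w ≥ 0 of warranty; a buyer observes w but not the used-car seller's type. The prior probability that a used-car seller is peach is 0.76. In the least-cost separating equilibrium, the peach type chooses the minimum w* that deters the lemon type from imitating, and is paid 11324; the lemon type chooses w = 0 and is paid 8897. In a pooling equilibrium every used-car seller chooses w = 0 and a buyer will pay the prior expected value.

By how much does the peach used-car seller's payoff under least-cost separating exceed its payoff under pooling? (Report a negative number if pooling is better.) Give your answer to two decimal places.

Least-cost separating signal: w* solves 8897 = 11324 − 375·w*, so w* = (11324 − 8897)/375 = 6.472.
Peach type's separating payoff: 11324 − 68 × w* = 11324 − 68 × (11324 − 8897)/375 = 11324 − 165036/375 = 10883.904.
Pooling payoff: 0.76 × 11324 + 0.24 × 8897 = 10741.52.
Difference: 10883.904 − 10741.52 = 142.384, i.e. 142.38 to two decimal places.
The peach type prefers to separate.

142.38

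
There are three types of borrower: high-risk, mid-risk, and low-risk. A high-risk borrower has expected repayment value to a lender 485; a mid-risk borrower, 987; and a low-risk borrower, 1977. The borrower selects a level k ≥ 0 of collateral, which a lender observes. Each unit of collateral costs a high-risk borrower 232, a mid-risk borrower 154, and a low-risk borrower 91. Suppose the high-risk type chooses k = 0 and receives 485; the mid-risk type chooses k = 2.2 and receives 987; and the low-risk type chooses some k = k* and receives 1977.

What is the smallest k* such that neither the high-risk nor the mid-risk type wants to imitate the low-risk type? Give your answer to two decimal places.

High-risk type (on-path payoff 485) won't mimic when 485 ≥ 1977 − 232·k*, i.e. k* ≥ 6.43.
Mid-risk type (on-path payoff 987 − 154×2.2 = 648.2) won't mimic when 648.2 ≥ 1977 − 154·k*, i.e. k* ≥ 8.63.
Both must hold, so k* = max(6.43, 8.63) = 8.63. The mid-risk type's constraint binds.

8.63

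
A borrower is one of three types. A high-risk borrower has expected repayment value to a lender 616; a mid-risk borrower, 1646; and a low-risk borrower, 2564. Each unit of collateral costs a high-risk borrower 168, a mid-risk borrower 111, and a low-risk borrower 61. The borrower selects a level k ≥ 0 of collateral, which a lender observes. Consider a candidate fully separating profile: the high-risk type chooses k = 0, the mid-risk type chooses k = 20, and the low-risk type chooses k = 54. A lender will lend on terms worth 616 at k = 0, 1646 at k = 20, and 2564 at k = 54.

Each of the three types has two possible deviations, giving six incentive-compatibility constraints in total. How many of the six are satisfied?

Mid-risk (own payoff 1646 − 111×20 = -574): to k=0 gives 616 → profitable ✗; to k=54 gives 2564 − 111×54 = -3430 → no gain ✓.
High-risk (own payoff 616): to k=20 gives 1646 − 168×20 = -1714 → no gain ✓; to k=54 gives 2564 − 168×54 = -6508 → no gain ✓.
Low-risk (own payoff 2564 − 61×54 = -730): to k=0 gives 616 → profitable ✗; to k=20 gives 1646 − 61×20 = 426 → profitable ✗.
3 of the 6 constraints hold; not an equilibrium.

3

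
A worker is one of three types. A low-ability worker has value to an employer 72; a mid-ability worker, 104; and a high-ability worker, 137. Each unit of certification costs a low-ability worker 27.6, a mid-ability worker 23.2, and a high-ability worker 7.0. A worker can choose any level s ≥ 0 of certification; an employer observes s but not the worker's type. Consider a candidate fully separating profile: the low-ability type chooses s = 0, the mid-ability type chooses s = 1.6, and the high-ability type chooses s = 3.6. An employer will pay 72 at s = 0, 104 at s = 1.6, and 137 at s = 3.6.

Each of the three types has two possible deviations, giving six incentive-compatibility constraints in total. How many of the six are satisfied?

Low-ability (own payoff 72): to s=1.6 gives 104 − 27.6×1.6 = 59.84 → no gain ✓; to s=3.6 gives 137 − 27.6×3.6 = 37.64 → no gain ✓.
High-ability (own payoff 137 − 7.0×3.6 = 111.8): to s=0 gives 72 → no gain ✓; to s=1.6 gives 104 − 7.0×1.6 = 92.8 → no gain ✓.
Mid-ability (own payoff 104 − 23.2×1.6 = 66.88): to s=0 gives 72 → profitable ✗; to s=3.6 gives 137 − 23.2×3.6 = 53.48 → no gain ✓.
5 of the 6 constraints hold; not an equilibrium.

5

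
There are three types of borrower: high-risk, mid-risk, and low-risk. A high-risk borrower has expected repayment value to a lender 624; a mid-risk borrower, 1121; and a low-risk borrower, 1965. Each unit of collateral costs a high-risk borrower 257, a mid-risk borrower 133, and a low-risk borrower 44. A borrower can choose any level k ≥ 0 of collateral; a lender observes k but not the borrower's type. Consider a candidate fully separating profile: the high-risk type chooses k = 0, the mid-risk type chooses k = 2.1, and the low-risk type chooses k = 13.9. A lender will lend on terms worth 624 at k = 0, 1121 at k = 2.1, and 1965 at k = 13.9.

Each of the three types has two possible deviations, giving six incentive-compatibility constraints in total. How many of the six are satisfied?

6

High-risk (own payoff 624): to k=2.1 gives 1121 − 257×2.1 = 581.3 → no gain ✓; to k=13.9 gives 1965 − 257×13.9 = -1607.3 → no gain ✓.
Mid-risk (own payoff 1121 − 133×2.1 = 841.7): to k=0 gives 624 → no gain ✓; to k=13.9 gives 1965 − 133×13.9 = 116.3 → no gain ✓.
Low-risk (own payoff 1965 − 44×13.9 = 1353.4): to k=0 gives 624 → no gain ✓; to k=2.1 gives 1121 − 44×2.1 = 1028.6 → no gain ✓.
6 of the 6 constraints hold; this profile is a separating equilibrium.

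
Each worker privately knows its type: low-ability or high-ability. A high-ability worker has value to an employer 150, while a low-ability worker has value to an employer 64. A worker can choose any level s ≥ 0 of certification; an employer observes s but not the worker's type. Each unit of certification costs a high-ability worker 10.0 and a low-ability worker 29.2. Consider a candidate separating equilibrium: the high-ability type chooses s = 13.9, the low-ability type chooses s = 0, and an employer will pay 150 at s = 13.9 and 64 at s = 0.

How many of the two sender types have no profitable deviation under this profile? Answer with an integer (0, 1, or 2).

High-ability type: signal → 150 − 10.0 × 13.9 = 11; deviate to 0 → 64. IC fails (11 < 64).
Low-ability type: stay at 0 → 64; mimic → 150 − 29.2 × 13.9 = -255.88. IC holds (64 ≥ -255.88).
1 of 2 constraints hold, so this profile is not an equilibrium.

1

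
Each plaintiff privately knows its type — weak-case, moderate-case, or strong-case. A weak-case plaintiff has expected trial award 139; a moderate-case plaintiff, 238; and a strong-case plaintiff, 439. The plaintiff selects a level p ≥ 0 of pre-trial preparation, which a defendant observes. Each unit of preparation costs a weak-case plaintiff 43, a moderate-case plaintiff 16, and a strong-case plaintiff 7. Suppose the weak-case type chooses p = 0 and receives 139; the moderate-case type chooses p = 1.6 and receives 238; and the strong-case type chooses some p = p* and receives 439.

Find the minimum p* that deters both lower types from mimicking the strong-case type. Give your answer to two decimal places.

Weak-case type (on-path payoff 139) won't mimic when 139 ≥ 439 − 43·p*, i.e. p* ≥ 6.98.
Moderate-case type (on-path payoff 238 − 16×1.6 = 212.4) won't mimic when 212.4 ≥ 439 − 16·p*, i.e. p* ≥ 14.16.
Both must hold, so p* = max(6.98, 14.16) = 14.16. The moderate-case type's constraint binds.

14.16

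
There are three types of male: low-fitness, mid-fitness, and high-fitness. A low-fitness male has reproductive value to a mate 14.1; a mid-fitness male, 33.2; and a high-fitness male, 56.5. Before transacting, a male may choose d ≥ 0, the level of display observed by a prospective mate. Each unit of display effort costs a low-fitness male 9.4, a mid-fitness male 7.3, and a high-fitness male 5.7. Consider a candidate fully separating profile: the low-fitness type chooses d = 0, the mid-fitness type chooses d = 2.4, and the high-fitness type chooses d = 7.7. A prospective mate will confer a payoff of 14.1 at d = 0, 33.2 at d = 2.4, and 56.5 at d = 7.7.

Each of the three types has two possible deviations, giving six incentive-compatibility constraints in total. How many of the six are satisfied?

4

Mid-fitness (own payoff 33.2 − 7.3×2.4 = 15.68): to d=0 gives 14.1 → no gain ✓; to d=7.7 gives 56.5 − 7.3×7.7 = 0.29 → no gain ✓.
Low-fitness (own payoff 14.1): to d=2.4 gives 33.2 − 9.4×2.4 = 10.64 → no gain ✓; to d=7.7 gives 56.5 − 9.4×7.7 = -15.88 → no gain ✓.
High-fitness (own payoff 56.5 − 5.7×7.7 = 12.61): to d=0 gives 14.1 → profitable ✗; to d=2.4 gives 33.2 − 5.7×2.4 = 19.52 → profitable ✗.
4 of the 6 constraints hold; not an equilibrium.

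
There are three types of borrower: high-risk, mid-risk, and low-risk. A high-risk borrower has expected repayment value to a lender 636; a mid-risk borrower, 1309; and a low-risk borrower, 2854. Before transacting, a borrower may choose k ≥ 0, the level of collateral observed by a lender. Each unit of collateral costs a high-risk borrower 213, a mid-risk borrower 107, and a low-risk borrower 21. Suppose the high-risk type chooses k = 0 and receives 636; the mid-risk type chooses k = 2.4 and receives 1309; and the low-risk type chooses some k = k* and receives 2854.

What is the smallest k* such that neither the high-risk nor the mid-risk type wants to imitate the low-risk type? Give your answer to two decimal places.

16.84

High-risk type (on-path payoff 636) won't mimic when 636 ≥ 2854 − 213·k*, i.e. k* ≥ 10.41.
Mid-risk type (on-path payoff 1309 − 107×2.4 = 1052.2) won't mimic when 1052.2 ≥ 2854 − 107·k*, i.e. k* ≥ 16.84.
Both must hold, so k* = max(10.41, 16.84) = 16.84. The mid-risk type's constraint binds.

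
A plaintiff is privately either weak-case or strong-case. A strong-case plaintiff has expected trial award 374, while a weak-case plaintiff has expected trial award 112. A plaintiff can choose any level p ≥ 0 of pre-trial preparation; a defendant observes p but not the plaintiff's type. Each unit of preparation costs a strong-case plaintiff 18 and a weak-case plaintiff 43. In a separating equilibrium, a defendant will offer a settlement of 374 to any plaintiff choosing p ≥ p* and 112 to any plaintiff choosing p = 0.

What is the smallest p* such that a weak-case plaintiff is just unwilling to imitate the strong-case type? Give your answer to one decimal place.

A weak-case plaintiff choosing p = 0 receives 112.
Imitating at p* instead would pay 374 at cost 43·p*, netting 374 − 43·p*.
Indifference: 112 = 374 − 43·p*, so p* = (374 − 112) / 43 ≈ 6.1.
At p* the weak-case type's incentive constraint just binds; the strong-case type strictly prefers p* since its per-unit cost is lower.

6.1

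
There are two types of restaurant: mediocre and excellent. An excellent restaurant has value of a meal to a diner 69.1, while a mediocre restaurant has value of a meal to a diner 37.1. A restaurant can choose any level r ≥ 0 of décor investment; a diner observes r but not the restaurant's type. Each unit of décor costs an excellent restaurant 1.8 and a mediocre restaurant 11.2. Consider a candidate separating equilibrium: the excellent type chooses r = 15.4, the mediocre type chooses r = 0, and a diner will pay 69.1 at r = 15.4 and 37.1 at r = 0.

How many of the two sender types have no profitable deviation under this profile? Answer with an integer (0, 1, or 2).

2

Excellent type: signal → 69.1 − 1.8 × 15.4 = 41.38; deviate to 0 → 37.1. IC holds (41.38 ≥ 37.1).
Mediocre type: stay at 0 → 37.1; mimic → 69.1 − 11.2 × 15.4 = -103.38. IC holds (37.1 ≥ -103.38).
2 of 2 constraints hold, so this is a separating equilibrium.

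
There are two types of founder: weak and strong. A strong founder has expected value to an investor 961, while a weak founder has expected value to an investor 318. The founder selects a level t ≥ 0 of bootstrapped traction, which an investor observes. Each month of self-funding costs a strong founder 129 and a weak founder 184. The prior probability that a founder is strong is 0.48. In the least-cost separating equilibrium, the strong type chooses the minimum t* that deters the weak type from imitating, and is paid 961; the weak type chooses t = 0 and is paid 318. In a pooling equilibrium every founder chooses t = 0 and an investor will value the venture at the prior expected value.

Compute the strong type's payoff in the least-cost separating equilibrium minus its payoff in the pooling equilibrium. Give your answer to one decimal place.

-116.4

Least-cost separating signal: t* solves 318 = 961 − 184·t*, so t* = (961 − 318)/184 ≈ 3.4946.
Strong type's separating payoff: 961 − 129 × t* = 961 − 129 × (961 − 318)/184 = 961 − 82947/184 ≈ 510.201.
Pooling payoff: 0.48 × 961 + 0.52 × 318 = 626.64.
Difference: 510.201 − 626.64 = -116.439, i.e. -116.4 to one decimal place.
The strong type would prefer the pooling outcome.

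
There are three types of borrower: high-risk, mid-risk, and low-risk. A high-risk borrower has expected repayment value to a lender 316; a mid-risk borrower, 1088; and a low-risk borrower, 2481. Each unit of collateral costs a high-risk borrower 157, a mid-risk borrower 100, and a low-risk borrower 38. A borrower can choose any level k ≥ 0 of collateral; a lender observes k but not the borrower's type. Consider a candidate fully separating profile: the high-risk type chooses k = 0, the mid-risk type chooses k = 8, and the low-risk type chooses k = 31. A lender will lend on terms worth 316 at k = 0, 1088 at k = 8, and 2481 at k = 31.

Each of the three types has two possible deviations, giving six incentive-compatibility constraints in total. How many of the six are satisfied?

Low-risk (own payoff 2481 − 38×31 = 1303): to k=0 gives 316 → no gain ✓; to k=8 gives 1088 − 38×8 = 784 → no gain ✓.
Mid-risk (own payoff 1088 − 100×8 = 288): to k=0 gives 316 → profitable ✗; to k=31 gives 2481 − 100×31 = -619 → no gain ✓.
High-risk (own payoff 316): to k=8 gives 1088 − 157×8 = -168 → no gain ✓; to k=31 gives 2481 − 157×31 = -2386 → no gain ✓.
5 of the 6 constraints hold; not an equilibrium.

5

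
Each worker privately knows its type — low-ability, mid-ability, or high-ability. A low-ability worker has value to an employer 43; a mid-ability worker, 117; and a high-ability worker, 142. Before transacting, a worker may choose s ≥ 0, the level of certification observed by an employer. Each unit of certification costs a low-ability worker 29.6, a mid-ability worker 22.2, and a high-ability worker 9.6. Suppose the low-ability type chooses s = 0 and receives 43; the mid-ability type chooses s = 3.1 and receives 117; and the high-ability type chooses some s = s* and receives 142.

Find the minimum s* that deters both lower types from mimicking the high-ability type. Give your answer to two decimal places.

Low-ability type (on-path payoff 43) won't mimic when 43 ≥ 142 − 29.6·s*, i.e. s* ≥ 3.34.
Mid-ability type (on-path payoff 117 − 22.2×3.1 = 48.18) won't mimic when 48.18 ≥ 142 − 22.2·s*, i.e. s* ≥ 4.23.
Both must hold, so s* = max(3.34, 4.23) = 4.23. The mid-ability type's constraint binds.

4.23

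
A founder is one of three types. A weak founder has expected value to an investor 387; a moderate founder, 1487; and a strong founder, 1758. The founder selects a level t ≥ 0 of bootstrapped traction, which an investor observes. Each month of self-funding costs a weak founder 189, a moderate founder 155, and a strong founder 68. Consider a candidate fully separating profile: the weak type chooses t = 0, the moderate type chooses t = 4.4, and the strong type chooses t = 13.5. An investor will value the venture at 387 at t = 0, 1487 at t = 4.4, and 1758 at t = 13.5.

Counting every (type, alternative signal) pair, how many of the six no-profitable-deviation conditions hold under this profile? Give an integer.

Strong (own payoff 1758 − 68×13.5 = 840): to t=0 gives 387 → no gain ✓; to t=4.4 gives 1487 − 68×4.4 = 1187.8 → profitable ✗.
Weak (own payoff 387): to t=4.4 gives 1487 − 189×4.4 = 655.4 → profitable ✗; to t=13.5 gives 1758 − 189×13.5 = -793.5 → no gain ✓.
Moderate (own payoff 1487 − 155×4.4 = 805): to t=0 gives 387 → no gain ✓; to t=13.5 gives 1758 − 155×13.5 = -334.5 → no gain ✓.
4 of the 6 constraints hold; not an equilibrium.

4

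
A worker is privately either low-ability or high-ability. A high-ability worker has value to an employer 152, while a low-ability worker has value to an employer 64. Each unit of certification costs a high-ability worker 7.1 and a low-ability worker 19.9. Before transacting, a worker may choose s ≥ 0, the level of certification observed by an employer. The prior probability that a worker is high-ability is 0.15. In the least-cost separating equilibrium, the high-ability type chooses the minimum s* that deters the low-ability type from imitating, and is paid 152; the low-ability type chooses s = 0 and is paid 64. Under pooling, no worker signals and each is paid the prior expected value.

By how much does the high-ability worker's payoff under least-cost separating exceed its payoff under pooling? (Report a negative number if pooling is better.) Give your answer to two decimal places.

43.40

Least-cost separating signal: s* solves 64 = 152 − 19.9·s*, so s* = (152 − 64)/19.9 ≈ 4.4221.
High-ability type's separating payoff: 152 − 7.1 × s* = 152 − 7.1 × (152 − 64)/19.9 = 152 − 624.8/19.9 ≈ 120.6030.
Pooling payoff: 0.15 × 152 + 0.85 × 64 = 77.2.
Difference: 120.6030 − 77.2 = 43.403, i.e. 43.40 to two decimal places.
The high-ability type prefers to separate.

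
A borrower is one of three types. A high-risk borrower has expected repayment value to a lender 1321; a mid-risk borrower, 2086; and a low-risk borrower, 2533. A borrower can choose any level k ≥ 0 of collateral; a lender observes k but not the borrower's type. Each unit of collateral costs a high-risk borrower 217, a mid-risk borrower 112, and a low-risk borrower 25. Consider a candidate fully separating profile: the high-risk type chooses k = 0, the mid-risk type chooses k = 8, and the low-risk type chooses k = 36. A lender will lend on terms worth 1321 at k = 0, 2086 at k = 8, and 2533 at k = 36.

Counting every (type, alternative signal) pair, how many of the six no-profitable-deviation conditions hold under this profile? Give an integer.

Low-risk (own payoff 2533 − 25×36 = 1633): to k=0 gives 1321 → no gain ✓; to k=8 gives 2086 − 25×8 = 1886 → profitable ✗.
High-risk (own payoff 1321): to k=8 gives 2086 − 217×8 = 350 → no gain ✓; to k=36 gives 2533 − 217×36 = -5279 → no gain ✓.
Mid-risk (own payoff 2086 − 112×8 = 1190): to k=0 gives 1321 → profitable ✗; to k=36 gives 2533 − 112×36 = -1499 → no gain ✓.
4 of the 6 constraints hold; not an equilibrium.

4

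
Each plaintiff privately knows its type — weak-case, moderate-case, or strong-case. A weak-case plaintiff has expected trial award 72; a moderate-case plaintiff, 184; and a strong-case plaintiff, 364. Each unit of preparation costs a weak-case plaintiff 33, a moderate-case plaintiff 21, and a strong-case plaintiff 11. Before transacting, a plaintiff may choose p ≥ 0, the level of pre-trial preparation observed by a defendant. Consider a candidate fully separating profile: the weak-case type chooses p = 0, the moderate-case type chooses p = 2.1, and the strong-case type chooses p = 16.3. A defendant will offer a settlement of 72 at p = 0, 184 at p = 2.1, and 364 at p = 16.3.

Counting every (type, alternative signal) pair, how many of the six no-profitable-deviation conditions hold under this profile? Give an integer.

Weak-case (own payoff 72): to p=2.1 gives 184 − 33×2.1 = 114.7 → profitable ✗; to p=16.3 gives 364 − 33×16.3 = -173.9 → no gain ✓.
Moderate-case (own payoff 184 − 21×2.1 = 139.9): to p=0 gives 72 → no gain ✓; to p=16.3 gives 364 − 21×16.3 = 21.7 → no gain ✓.
Strong-case (own payoff 364 − 11×16.3 = 184.7): to p=0 gives 72 → no gain ✓; to p=2.1 gives 184 − 11×2.1 = 160.9 → no gain ✓.
5 of the 6 constraints hold; not an equilibrium.

5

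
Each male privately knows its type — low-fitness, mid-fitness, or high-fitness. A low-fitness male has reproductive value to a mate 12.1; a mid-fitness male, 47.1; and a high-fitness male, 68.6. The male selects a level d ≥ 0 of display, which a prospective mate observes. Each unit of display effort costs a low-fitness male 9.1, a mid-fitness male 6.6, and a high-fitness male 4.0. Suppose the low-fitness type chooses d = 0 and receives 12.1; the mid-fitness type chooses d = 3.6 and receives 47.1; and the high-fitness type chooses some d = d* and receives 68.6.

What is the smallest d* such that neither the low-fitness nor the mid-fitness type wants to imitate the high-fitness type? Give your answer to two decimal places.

6.86

Low-fitness type (on-path payoff 12.1) won't mimic when 12.1 ≥ 68.6 − 9.1·d*, i.e. d* ≥ 6.21.
Mid-fitness type (on-path payoff 47.1 − 6.6×3.6 = 23.34) won't mimic when 23.34 ≥ 68.6 − 6.6·d*, i.e. d* ≥ 6.86.
Both must hold, so d* = max(6.21, 6.86) = 6.86. The mid-fitness type's constraint binds.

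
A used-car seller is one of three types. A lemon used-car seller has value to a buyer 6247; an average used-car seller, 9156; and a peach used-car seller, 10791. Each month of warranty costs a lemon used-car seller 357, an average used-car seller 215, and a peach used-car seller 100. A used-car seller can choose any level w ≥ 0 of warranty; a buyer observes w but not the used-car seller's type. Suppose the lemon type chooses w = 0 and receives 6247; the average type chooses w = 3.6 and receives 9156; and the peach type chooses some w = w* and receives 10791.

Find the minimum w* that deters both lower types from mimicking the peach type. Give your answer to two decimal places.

Average type (on-path payoff 9156 − 215×3.6 = 8382) won't mimic when 8382 ≥ 10791 − 215·w*, i.e. w* ≥ 11.20.
Lemon type (on-path payoff 6247) won't mimic when 6247 ≥ 10791 − 357·w*, i.e. w* ≥ 12.73.
Both must hold, so w* = max(12.73, 11.20) = 12.73. The lemon type's constraint binds.

12.73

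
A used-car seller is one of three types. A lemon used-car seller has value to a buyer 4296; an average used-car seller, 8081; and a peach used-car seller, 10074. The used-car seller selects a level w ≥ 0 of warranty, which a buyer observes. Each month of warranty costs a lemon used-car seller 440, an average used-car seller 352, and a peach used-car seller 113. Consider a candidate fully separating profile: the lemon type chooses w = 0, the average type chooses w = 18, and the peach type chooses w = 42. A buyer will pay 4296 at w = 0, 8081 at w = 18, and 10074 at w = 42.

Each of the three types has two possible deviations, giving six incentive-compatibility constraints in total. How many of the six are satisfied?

4

Average (own payoff 8081 − 352×18 = 1745): to w=0 gives 4296 → profitable ✗; to w=42 gives 10074 − 352×42 = -4710 → no gain ✓.
Lemon (own payoff 4296): to w=18 gives 8081 − 440×18 = 161 → no gain ✓; to w=42 gives 10074 − 440×42 = -8406 → no gain ✓.
Peach (own payoff 10074 − 113×42 = 5328): to w=0 gives 4296 → no gain ✓; to w=18 gives 8081 − 113×18 = 6047 → profitable ✗.
4 of the 6 constraints hold; not an equilibrium.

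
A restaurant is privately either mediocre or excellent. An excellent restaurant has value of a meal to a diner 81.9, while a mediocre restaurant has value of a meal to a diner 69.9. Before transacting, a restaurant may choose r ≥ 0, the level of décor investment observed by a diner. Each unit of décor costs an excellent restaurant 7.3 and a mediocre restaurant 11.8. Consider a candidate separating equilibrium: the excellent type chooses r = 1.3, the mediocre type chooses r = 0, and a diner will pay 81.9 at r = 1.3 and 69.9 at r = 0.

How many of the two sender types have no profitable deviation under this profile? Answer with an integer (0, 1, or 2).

Excellent type: signal → 81.9 − 7.3 × 1.3 = 72.41; deviate to 0 → 69.9. IC holds (72.41 ≥ 69.9).
Mediocre type: stay at 0 → 69.9; mimic → 81.9 − 11.8 × 1.3 = 66.56. IC holds (69.9 ≥ 66.56).
2 of 2 constraints hold, so this is a separating equilibrium.

2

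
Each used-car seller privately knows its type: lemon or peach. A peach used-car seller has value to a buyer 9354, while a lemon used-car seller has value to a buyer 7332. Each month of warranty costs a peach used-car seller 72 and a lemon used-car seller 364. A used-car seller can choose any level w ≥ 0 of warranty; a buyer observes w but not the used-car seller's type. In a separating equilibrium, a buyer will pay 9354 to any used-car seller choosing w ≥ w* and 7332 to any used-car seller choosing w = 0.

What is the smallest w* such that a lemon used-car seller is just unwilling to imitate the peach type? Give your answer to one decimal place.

A lemon used-car seller choosing w = 0 receives 7332.
Imitating at w* instead would pay 9354 at cost 364·w*, netting 9354 − 364·w*.
Indifference: 7332 = 9354 − 364·w*, so w* = (9354 − 7332) / 364 ≈ 5.6.
This is the lemon type's binding incentive-compatibility constraint; any w ≥ 5.6 sustains separation on that side.

5.6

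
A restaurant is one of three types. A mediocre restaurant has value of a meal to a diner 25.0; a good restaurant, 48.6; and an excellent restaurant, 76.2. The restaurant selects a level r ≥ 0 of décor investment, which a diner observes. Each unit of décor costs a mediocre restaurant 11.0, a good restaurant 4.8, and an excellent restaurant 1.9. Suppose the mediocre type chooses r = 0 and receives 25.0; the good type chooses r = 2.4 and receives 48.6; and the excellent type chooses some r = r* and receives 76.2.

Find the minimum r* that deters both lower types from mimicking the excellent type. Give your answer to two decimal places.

Good type (on-path payoff 48.6 − 4.8×2.4 = 37.08) won't mimic when 37.08 ≥ 76.2 − 4.8·r*, i.e. r* ≥ 8.15.
Mediocre type (on-path payoff 25.0) won't mimic when 25.0 ≥ 76.2 − 11.0·r*, i.e. r* ≥ 4.65.
Both must hold, so r* = max(4.65, 8.15) = 8.15. The good type's constraint binds.

8.15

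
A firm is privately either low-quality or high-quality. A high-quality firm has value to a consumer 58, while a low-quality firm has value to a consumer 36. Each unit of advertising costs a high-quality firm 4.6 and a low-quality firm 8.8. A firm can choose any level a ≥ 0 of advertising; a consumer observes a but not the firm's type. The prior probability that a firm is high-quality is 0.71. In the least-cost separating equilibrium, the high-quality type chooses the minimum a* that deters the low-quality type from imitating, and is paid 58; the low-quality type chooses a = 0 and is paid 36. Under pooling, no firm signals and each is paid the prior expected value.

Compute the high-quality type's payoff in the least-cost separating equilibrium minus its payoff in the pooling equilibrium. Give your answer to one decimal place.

Least-cost separating signal: a* solves 36 = 58 − 8.8·a*, so a* = (58 − 36)/8.8 = 2.5.
High-quality type's separating payoff: 58 − 4.6 × a* = 58 − 4.6 × (58 − 36)/8.8 = 58 − 101.2/8.8 = 46.5.
Pooling payoff: 0.71 × 58 + 0.29 × 36 = 51.62.
Difference: 46.5 − 51.62 = -5.12, i.e. -5.1 to one decimal place.
The high-quality type would prefer the pooling outcome.

-5.1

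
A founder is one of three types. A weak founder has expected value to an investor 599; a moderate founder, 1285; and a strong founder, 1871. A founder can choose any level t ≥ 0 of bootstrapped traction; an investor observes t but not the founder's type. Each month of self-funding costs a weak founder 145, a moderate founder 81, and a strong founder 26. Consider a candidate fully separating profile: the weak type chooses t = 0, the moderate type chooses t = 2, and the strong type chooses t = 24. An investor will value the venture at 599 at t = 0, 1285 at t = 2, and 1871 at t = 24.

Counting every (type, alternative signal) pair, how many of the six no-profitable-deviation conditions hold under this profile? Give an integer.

5

Moderate (own payoff 1285 − 81×2 = 1123): to t=0 gives 599 → no gain ✓; to t=24 gives 1871 − 81×24 = -73 → no gain ✓.
Strong (own payoff 1871 − 26×24 = 1247): to t=0 gives 599 → no gain ✓; to t=2 gives 1285 − 26×2 = 1233 → no gain ✓.
Weak (own payoff 599): to t=2 gives 1285 − 145×2 = 995 → profitable ✗; to t=24 gives 1871 − 145×24 = -1609 → no gain ✓.
5 of the 6 constraints hold; not an equilibrium.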